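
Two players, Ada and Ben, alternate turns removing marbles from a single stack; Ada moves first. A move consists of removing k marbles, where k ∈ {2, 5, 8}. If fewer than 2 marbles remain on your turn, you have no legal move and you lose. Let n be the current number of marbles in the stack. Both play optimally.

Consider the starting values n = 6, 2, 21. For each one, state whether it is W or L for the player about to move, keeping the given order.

Positions with no move are L. A position that does have a move is losing for the player to move precisely when every available move leads to a winning position for the opponent. Fill in the labels:
n=0: no move → L
n=1: no move → L
n=2: →0(L), so W
n=3: →1(L), so W
n=4: →2(W) only, which is W, so L
n=5: →0(L), so W
n=6: →4(L), so W
n=7: →5(W), 2(W) — all W, so L
n=8: →0(L), so W
n=9: →7(L), so W
n=10: →8(W), 5(W), 2(W) — all W, so L
n=11: →9(W), 6(W), 3(W) — all W, so L
n=12: →10(L), so W
n=13: →11(L), so W
n=14: →12(W), 9(W), 6(W) — all W, so L
n=15: →10(L), so W
n=16: →14(L), so W
n=17: →15(W), 12(W), 9(W) — all W, so L
n=18: →10(L), so W
n=19: →17(L), so W
n=20: →18(W), 15(W), 12(W) — all W, so L
n=21: →19(W), 16(W), 13(W) — all W, so L

6: W, 2: W, 21: L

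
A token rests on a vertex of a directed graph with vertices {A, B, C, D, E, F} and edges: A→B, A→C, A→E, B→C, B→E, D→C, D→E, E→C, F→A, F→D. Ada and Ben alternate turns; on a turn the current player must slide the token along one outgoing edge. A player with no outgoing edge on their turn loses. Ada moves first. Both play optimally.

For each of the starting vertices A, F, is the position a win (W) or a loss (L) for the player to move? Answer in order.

Label each position W (a win for the player to move) or L (a loss). A position with no legal move is L; any other position is W exactly when some move reaches an L, and L when every move reaches a W.
Every edge goes from a vertex to one that appears earlier in the order C, E, D, B, A, F, so processing vertices in that order labels each vertex after all of its successors.
C: no outgoing edge → L
E: →C(L), so W
D: →C(L), so W
B: →C(L), so W
A: →C(L), so W
F: →A(W), D(W) — all W, so L

A: W, F: L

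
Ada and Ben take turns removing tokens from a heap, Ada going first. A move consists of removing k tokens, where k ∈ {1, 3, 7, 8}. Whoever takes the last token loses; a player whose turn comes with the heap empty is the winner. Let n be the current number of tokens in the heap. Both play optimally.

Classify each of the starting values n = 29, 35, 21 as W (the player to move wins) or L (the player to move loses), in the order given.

Label each position W (a win for the player to move) or L (a loss). A position with no legal move is W; any other position is W exactly when some move reaches an L, and L when every move reaches a W.
n=0: no move; the opponent has just taken the last token and therefore loses → W
n=1: only reaches 0(W), which is W → L
n=2: reaches L-position 1 → W
n=3: only reaches 2(W), 0(W), all W → L
n=4: reaches L-position 3 → W
n=5: only reaches 4(W), 2(W), all W → L
n=6: reaches L-position 5 → W
n=7: only reaches 6(W), 4(W), 0(W), all W → L
n=8: reaches L-position 7 → W
n=9: reaches L-position 1 → W
n=10: reaches L-position 7 → W
n=11: reaches L-position 3 → W
n=12: reaches L-position 5 → W
n=13: reaches L-position 5 → W
n=14: reaches L-position 7 → W
n=15: reaches L-position 7 → W
n=16: only reaches 15(W), 13(W), 9(W), 8(W), all W → L
n=17: reaches L-position 16 → W
n=18: only reaches 17(W), 15(W), 11(W), 10(W), all W → L
n=19: reaches L-position 18 → W
n=20: only reaches 19(W), 17(W), 13(W), 12(W), all W → L
n=21: reaches L-position 20 → W
n=22: only reaches 21(W), 19(W), 15(W), 14(W), all W → L
n=23: reaches L-position 22 → W
n=24: reaches L-position 16 → W
n=25: reaches L-position 22 → W
n=26: reaches L-position 18 → W
n=27: reaches L-position 20 → W
n=28: reaches L-position 20 → W
n=29: reaches L-position 22 → W
n=30: reaches L-position 22 → W
n=31: only reaches 30(W), 28(W), 24(W), 23(W), all W → L
n=32: reaches L-position 31 → W
n=33: only reaches 32(W), 30(W), 26(W), 25(W), all W → L
n=34: reaches L-position 33 → W
n=35: only reaches 34(W), 32(W), 28(W), 27(W), all W → L

29: W, 35: L, 21: W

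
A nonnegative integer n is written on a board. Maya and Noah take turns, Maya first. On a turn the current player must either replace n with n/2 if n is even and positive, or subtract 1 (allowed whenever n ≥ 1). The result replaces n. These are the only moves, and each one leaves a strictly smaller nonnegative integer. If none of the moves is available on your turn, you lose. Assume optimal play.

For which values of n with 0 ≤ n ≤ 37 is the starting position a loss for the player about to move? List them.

Build the W/L table. Terminal = L. A non-terminal position is W if it has a move to some L; otherwise it is L.
n=0: no move → L
n=1: W (go to 0, an L position)
n=2: L (sole option 1(W) is W)
n=3: W (go to 2, an L position)
n=4: W (go to 2, an L position)
n=5: L (sole option 4(W) is W)
n=6: W (go to 5, an L position)
n=7: L (sole option 6(W) is W)
n=8: W (go to 7, an L position)
n=9: L (sole option 8(W) is W)
n=10: W (go to 5, an L position)
n=11: L (sole option 10(W) is W)
n=12: W (go to 11, an L position)
n=13: L (sole option 12(W) is W)
n=14: W (go to 7, an L position)
n=15: L (sole option 14(W) is W)
n=16: W (go to 15, an L position)
n=17: L (sole option 16(W) is W)
n=18: W (go to 9, an L position)
n=19: L (sole option 18(W) is W)
n=20: W (go to 19, an L position)
n=21: L (sole option 20(W) is W)
n=22: W (go to 11, an L position)
n=23: L (sole option 22(W) is W)
n=24: W (go to 23, an L position)
n=25: L (sole option 24(W) is W)
n=26: W (go to 13, an L position)
n=27: L (sole option 26(W) is W)
n=28: W (go to 27, an L position)
n=29: L (sole option 28(W) is W)
n=30: W (go to 15, an L position)
n=31: L (sole option 30(W) is W)
n=32: W (go to 31, an L position)
n=33: L (sole option 32(W) is W)
n=34: W (go to 17, an L position)
n=35: L (sole option 34(W) is W)
n=36: W (go to 35, an L position)
n=37: L (sole option 36(W) is W)
The losing starting values of n are exactly the entries labelled L in this table (19 of them).

0, 2, 5, 7, 9, 11, 13, 15, 17, 19, 21, 23, 25, 27, 29, 31, 33, 35, 37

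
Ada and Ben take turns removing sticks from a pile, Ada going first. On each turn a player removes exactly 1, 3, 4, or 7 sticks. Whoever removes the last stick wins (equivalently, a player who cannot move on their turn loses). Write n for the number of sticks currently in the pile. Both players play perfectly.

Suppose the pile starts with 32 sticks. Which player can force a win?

Ben wins.

Use the standard recursion: the mover loses at a terminal position; elsewhere, the mover wins exactly when some move hands the opponent an L position.
n=0: no move → L
n=1: →0(L), so W
n=2: →1(W) only, which is W, so L
n=3: →2(L), so W
n=4: →0(L), so W
n=5: →2(L), so W
n=6: →2(L), so W
n=7: →0(L), so W
n=8: →7(W), 5(W), 4(W), 1(W) — all W, so L
n=9: →8(L), so W
n=10: →9(W), 7(W), 6(W), 3(W) — all W, so L
n=11: →10(L), so W
n=12: →8(L), so W
n=13: →10(L), so W
n=14: →10(L), so W
n=15: →8(L), so W
n=16: →15(W), 13(W), 12(W), 9(W) — all W, so L
n=17: →16(L), so W
n=18: →17(W), 15(W), 14(W), 11(W) — all W, so L
n=19: →18(L), so W
n=20: →16(L), so W
n=21: →18(L), so W
n=22: →18(L), so W
n=23: →16(L), so W
n=24: →23(W), 21(W), 20(W), 17(W) — all W, so L
n=25: →24(L), so W
n=26: →25(W), 23(W), 22(W), 19(W) — all W, so L
n=27: →26(L), so W
n=28: →24(L), so W
n=29: →26(L), so W
n=30: →26(L), so W
n=31: →24(L), so W
n=32: →31(W), 29(W), 28(W), 25(W) — all W, so L
Every move from 32 reaches a W position, so the mover loses.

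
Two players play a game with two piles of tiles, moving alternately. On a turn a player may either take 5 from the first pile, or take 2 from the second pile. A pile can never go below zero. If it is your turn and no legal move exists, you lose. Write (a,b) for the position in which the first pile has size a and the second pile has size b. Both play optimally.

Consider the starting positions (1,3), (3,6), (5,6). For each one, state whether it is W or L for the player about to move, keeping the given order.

Work bottom-up. With no move the player to move loses. Otherwise the position is W if at least one move leads to an L position for the opponent, and L if every move leads to a W.
No move ever increases a pile, so every position that can arise here has a ≤ 5 and b ≤ 6; it is enough to label the cells with 0 ≤ a ≤ 5 and 0 ≤ b ≤ 6.
Every move lowers a or b (never raises either), so fill the grid row by row in increasing a, and left to right within a row: each cell's successors are then already labelled.
      b=0  b=1  b=2  b=3  b=4  b=5  b=6
a=0:    L    L    W    W    L    L    W
a=1:    L    L    W    W    L    L    W
a=2:    L    L    W    W    L    L    W
a=3:    L    L    W    W    L    L    W
a=4:    L    L    W    W    L    L    W
a=5:    W    W    L    L    W    W    L
Cells with no legal move (terminal, hence L): (0,0), (0,1), (1,0), (1,1), (2,0), (2,1), (3,0), (3,1), (4,0), (4,1).
The remaining L cells, each justified by listing all of its moves:
(0,4): →(0,2)(W) only, which is W, so L
(0,5): →(0,3)(W) only, which is W, so L
(1,4): →(1,2)(W) only, which is W, so L
(1,5): →(1,3)(W) only, which is W, so L
(2,4): →(2,2)(W) only, which is W, so L
(2,5): →(2,3)(W) only, which is W, so L
(3,4): →(3,2)(W) only, which is W, so L
(3,5): →(3,3)(W) only, which is W, so L
(4,4): →(4,2)(W) only, which is W, so L
(4,5): →(4,3)(W) only, which is W, so L
(5,2): →(0,2)(W), (5,0)(W) — all W, so L
(5,3): →(0,3)(W), (5,1)(W) — all W, so L
(5,6): →(0,6)(W), (5,4)(W) — all W, so L
Every other cell has at least one move into one of the L cells above, so it is W.
(1,3): the move to (1,1) reaches an L cell, so W
(3,6): the move to (3,4) reaches an L cell, so W
(5,6): one of the L cells justified above, so L

(1,3): W, (3,6): W, (5,6): L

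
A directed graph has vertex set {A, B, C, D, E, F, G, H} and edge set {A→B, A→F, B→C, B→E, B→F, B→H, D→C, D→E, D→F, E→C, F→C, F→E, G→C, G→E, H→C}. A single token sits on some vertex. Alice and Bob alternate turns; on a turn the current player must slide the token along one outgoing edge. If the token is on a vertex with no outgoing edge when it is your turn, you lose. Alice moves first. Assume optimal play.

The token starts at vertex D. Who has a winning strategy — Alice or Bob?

Alice wins.

Compute win/loss labels from the base case upward. A position with no move is L. Any other position is W if it can reach an L in one move, else L.
Every edge goes from a vertex to one that appears earlier in the order C, H, E, F, B, G, A, D, so processing vertices in that order labels each vertex after all of its successors.
C: no outgoing edge → L
H: →C(L), so W
E: →C(L), so W
F: →C(L), so W
B: →C(L), so W
G: →C(L), so W
A: →B(W), F(W) — all W, so L
D: →C(L), so W
From D Alice can move to C, reaching an L position.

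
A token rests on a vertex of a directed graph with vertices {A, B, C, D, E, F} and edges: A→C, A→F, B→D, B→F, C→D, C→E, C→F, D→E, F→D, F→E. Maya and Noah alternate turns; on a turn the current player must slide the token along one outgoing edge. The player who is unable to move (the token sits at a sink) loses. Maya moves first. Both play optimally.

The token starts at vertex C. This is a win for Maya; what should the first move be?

Move to E.

Compute win/loss labels from the base case upward. A position with no move is L. Any other position is W if it can reach an L in one move, else L.
Every edge goes from a vertex to one that appears earlier in the order E, D, F, C, A, B, so processing vertices in that order labels each vertex after all of its successors.
E: no outgoing edge → L
D: can move to E, which is L ⇒ W
F: can move to E, which is L ⇒ W
C: can move to E, which is L ⇒ W
A: moves to C(W), F(W); every one is W ⇒ L
B: moves to F(W), D(W); every one is W ⇒ L
From C, the L positions reachable in one move are: E.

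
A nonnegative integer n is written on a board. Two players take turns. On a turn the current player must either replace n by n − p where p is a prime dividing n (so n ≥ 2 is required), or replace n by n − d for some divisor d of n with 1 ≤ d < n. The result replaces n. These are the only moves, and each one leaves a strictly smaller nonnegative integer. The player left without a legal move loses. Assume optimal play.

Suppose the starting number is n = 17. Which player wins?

Classify positions by backward induction: terminal positions (no move available) are L. From any other position, the mover wins iff some move reaches an L.
n=0: no move → L
n=1: no move → L
n=2: →0(L), so W
n=3: →0(L), so W
n=4: →2(W), 3(W) — all W, so L
n=5: →0(L), so W
n=6: →4(L), so W
n=7: →0(L), so W
n=8: →4(L), so W
n=9: →6(W), 8(W) — all W, so L
n=10: →9(L), so W
n=11: →0(L), so W
n=12: →9(L), so W
n=13: →0(L), so W
n=14: →7(W), 12(W), 13(W) — all W, so L
n=15: →14(L), so W
n=16: →14(L), so W
n=17: →0(L), so W
From 17 the player to move can move to 0, reaching an L position.

The first player wins.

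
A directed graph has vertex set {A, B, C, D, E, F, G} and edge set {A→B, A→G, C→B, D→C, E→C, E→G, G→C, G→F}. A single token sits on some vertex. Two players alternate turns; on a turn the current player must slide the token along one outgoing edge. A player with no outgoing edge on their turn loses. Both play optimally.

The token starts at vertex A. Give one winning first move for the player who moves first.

Move to B.

Classify positions by backward induction: terminal positions (no move available) are L. From any other position, the mover wins iff some move reaches an L.
Every edge goes from a vertex to one that appears earlier in the order B, F, C, G, A, E, D, so processing vertices in that order labels each vertex after all of its successors.
B: no outgoing edge → L
F: no outgoing edge → L
C: can move to B, which is L ⇒ W
G: can move to F, which is L ⇒ W
A: can move to B, which is L ⇒ W
E: moves to G(W), C(W); every one is W ⇒ L
D: the only move is to C(W), a W ⇒ L
From A, the L positions reachable in one move are: B.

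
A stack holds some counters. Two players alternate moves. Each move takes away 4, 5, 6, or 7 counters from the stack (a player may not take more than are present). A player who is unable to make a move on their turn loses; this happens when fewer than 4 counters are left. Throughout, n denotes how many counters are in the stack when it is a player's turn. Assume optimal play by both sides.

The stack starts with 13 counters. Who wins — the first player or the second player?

Classify positions by backward induction: terminal positions (no move available) are L. From any other position, the mover wins iff some move reaches an L.
n=0: no move → L
n=1: no move → L
n=2: no move → L
n=3: no move → L
n=4: can move to 0, which is L ⇒ W
n=5: can move to 1, which is L ⇒ W
n=6: can move to 2, which is L ⇒ W
n=7: can move to 3, which is L ⇒ W
n=8: can move to 3, which is L ⇒ W
n=9: can move to 3, which is L ⇒ W
n=10: can move to 3, which is L ⇒ W
n=11: moves to 7(W), 6(W), 5(W), 4(W); every one is W ⇒ L
n=12: moves to 8(W), 7(W), 6(W), 5(W); every one is W ⇒ L
n=13: moves to 9(W), 8(W), 7(W), 6(W); every one is W ⇒ L
The starting position 13 is L: whatever the player to move does, the opponent receives a W position.

The second player wins.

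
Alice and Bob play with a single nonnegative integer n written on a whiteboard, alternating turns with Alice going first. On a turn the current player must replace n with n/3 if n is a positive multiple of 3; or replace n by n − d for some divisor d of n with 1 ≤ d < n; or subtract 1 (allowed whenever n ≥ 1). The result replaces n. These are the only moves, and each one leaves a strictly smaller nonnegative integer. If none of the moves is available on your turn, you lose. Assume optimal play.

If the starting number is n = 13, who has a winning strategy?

Work bottom-up. With no move the player to move loses. Otherwise the position is W if at least one move leads to an L position for the opponent, and L if every move leads to a W.
n=0: no move → L
n=1: W (go to 0, an L position)
n=2: L (sole option 1(W) is W)
n=3: W (go to 2, an L position)
n=4: W (go to 2, an L position)
n=5: L (sole option 4(W) is W)
n=6: W (go to 2, an L position)
n=7: L (sole option 6(W) is W)
n=8: W (go to 7, an L position)
n=9: L (options 3(W), 6(W), 8(W) are all W)
n=10: W (go to 5, an L position)
n=11: L (sole option 10(W) is W)
n=12: W (go to 9, an L position)
n=13: L (sole option 12(W) is W)
The starting position 13 is L: whatever Alice does, the opponent receives a W position.

Bob wins.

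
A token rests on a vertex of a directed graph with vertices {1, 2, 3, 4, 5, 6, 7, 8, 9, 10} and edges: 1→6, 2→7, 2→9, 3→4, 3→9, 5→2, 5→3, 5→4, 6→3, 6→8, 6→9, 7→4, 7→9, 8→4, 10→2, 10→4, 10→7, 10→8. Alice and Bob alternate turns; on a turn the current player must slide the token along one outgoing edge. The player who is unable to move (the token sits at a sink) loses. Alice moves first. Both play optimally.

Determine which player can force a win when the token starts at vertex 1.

Classify positions by backward induction: terminal positions (no move available) are L. From any other position, the mover wins iff some move reaches an L.
Every edge goes from a vertex to one that appears earlier in the order 9, 4, 8, 3, 6, 7, 2, 10, 5, 1, so processing vertices in that order labels each vertex after all of its successors.
9: no outgoing edge → L
4: no outgoing edge → L
8: →4(L), so W
3: →4(L), so W
6: →9(L), so W
7: →4(L), so W
2: →9(L), so W
10: →4(L), so W
5: →4(L), so W
1: →6(W) only, which is W, so L
The starting position 1 is L: whatever Alice does, the opponent receives a W position.

Bob wins.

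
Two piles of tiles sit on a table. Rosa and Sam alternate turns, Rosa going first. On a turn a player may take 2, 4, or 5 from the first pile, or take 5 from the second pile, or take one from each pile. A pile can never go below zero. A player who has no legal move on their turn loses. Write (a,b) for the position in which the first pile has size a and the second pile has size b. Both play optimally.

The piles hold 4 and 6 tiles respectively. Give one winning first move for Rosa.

Move to (2,6).

Classify positions by backward induction: terminal positions (no move available) are L. From any other position, the mover wins iff some move reaches an L.
No move ever increases a pile, so every position that can arise here has a ≤ 4 and b ≤ 6; it is enough to label the cells with 0 ≤ a ≤ 4 and 0 ≤ b ≤ 6.
Every move lowers a or b (never raises either), so fill the grid row by row in increasing a, and left to right within a row: each cell's successors are then already labelled.
      b=0  b=1  b=2  b=3  b=4  b=5  b=6
a=0:    L    L    L    L    L    W    W
a=1:    L    W    W    W    W    W    L
a=2:    W    W    W    W    W    L    L
a=3:    W    L    L    L    L    L    W
a=4:    W    W    W    W    W    W    W
Cells with no legal move (terminal, hence L): (0,0), (0,1), (0,2), (0,3), (0,4), (1,0).
The remaining L cells, each justified by listing all of its moves:
(1,6): L (options (1,1)(W), (0,5)(W) are all W)
(2,5): L (options (0,5)(W), (2,0)(W), (1,4)(W) are all W)
(2,6): L (options (0,6)(W), (2,1)(W), (1,5)(W) are all W)
(3,1): L (options (1,1)(W), (2,0)(W) are all W)
(3,2): L (options (1,2)(W), (2,1)(W) are all W)
(3,3): L (options (1,3)(W), (2,2)(W) are all W)
(3,4): L (options (1,4)(W), (2,3)(W) are all W)
(3,5): L (options (1,5)(W), (3,0)(W), (2,4)(W) are all W)
Every other cell has at least one move into one of the L cells above, so it is W.
From (4,6), the L positions reachable in one move are: (2,6), (3,5). Any move reaching one of these is winning.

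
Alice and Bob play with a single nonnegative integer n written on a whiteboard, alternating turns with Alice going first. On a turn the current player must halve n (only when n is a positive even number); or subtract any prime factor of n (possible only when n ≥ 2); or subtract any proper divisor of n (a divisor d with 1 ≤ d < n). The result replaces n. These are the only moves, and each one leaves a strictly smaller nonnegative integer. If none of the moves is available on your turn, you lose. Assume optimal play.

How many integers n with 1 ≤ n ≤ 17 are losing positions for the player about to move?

Label each position W (a win for the player to move) or L (a loss). A position with no legal move is L; any other position is W exactly when some move reaches an L, and L when every move reaches a W.
n=0: no move → L
n=1: no move → L
n=2: can move to 0, which is L ⇒ W
n=3: can move to 0, which is L ⇒ W
n=4: moves to 2(W), 3(W); every one is W ⇒ L
n=5: can move to 0, which is L ⇒ W
n=6: can move to 4, which is L ⇒ W
n=7: can move to 0, which is L ⇒ W
n=8: can move to 4, which is L ⇒ W
n=9: moves to 6(W), 8(W); every one is W ⇒ L
n=10: can move to 9, which is L ⇒ W
n=11: can move to 0, which is L ⇒ W
n=12: can move to 9, which is L ⇒ W
n=13: can move to 0, which is L ⇒ W
n=14: moves to 7(W), 12(W), 13(W); every one is W ⇒ L
n=15: can move to 14, which is L ⇒ W
n=16: can move to 14, which is L ⇒ W
n=17: can move to 0, which is L ⇒ W
L entries with 1 ≤ n ≤ 17 (n=0 is outside the asked range and is not counted): n = 1, 4, 9, 14; that makes 4.

4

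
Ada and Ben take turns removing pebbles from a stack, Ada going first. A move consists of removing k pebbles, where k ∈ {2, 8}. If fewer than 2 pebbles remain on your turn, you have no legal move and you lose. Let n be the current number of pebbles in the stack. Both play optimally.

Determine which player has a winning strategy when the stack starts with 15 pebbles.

Build the W/L table. Terminal = L. A non-terminal position is W if it has a move to some L; otherwise it is L.
n=0: no move → L
n=1: no move → L
n=2: can move to 0, which is L ⇒ W
n=3: can move to 1, which is L ⇒ W
n=4: the only move is to 2(W), a W ⇒ L
n=5: the only move is to 3(W), a W ⇒ L
n=6: can move to 4, which is L ⇒ W
n=7: can move to 5, which is L ⇒ W
n=8: can move to 0, which is L ⇒ W
n=9: can move to 1, which is L ⇒ W
n=10: moves to 8(W), 2(W); every one is W ⇒ L
n=11: moves to 9(W), 3(W); every one is W ⇒ L
n=12: can move to 10, which is L ⇒ W
n=13: can move to 11, which is L ⇒ W
n=14: moves to 12(W), 6(W); every one is W ⇒ L
n=15: moves to 13(W), 7(W); every one is W ⇒ L
The starting position 15 is L: whatever Ada does, the opponent receives a W position.

Ben wins.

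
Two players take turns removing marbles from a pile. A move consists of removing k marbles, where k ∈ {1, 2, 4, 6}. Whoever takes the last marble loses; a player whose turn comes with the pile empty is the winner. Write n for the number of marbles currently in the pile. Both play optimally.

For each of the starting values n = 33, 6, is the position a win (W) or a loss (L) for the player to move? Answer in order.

33: L, 6: W

Work bottom-up. With no move the player to move wins. Otherwise the position is W if at least one move leads to an L position for the opponent, and L if every move leads to a W.
n=0: no move; the opponent has just taken the last marble and therefore loses → W
n=1: the only move is to 0(W), a W ⇒ L
n=2: can move to 1, which is L ⇒ W
n=3: can move to 1, which is L ⇒ W
n=4: moves to 3(W), 2(W), 0(W); every one is W ⇒ L
n=5: can move to 4, which is L ⇒ W
n=6: can move to 4, which is L ⇒ W
n=7: can move to 1, which is L ⇒ W
n=8: can move to 4, which is L ⇒ W
n=9: moves to 8(W), 7(W), 5(W), 3(W); every one is W ⇒ L
n=10: can move to 9, which is L ⇒ W
n=11: can move to 9, which is L ⇒ W
n=12: moves to 11(W), 10(W), 8(W), 6(W); every one is W ⇒ L
n=13: can move to 12, which is L ⇒ W
n=14: can move to 12, which is L ⇒ W
n=15: can move to 9, which is L ⇒ W
n=16: can move to 12, which is L ⇒ W
n=17: moves to 16(W), 15(W), 13(W), 11(W); every one is W ⇒ L
n=18: can move to 17, which is L ⇒ W
n=19: can move to 17, which is L ⇒ W
n=20: moves to 19(W), 18(W), 16(W), 14(W); every one is W ⇒ L
n=21: can move to 20, which is L ⇒ W
n=22: can move to 20, which is L ⇒ W
n=23: can move to 17, which is L ⇒ W
n=24: can move to 20, which is L ⇒ W
n=25: moves to 24(W), 23(W), 21(W), 19(W); every one is W ⇒ L
n=26: can move to 25, which is L ⇒ W
n=27: can move to 25, which is L ⇒ W
n=28: moves to 27(W), 26(W), 24(W), 22(W); every one is W ⇒ L
n=29: can move to 28, which is L ⇒ W
n=30: can move to 28, which is L ⇒ W
n=31: can move to 25, which is L ⇒ W
n=32: can move to 28, which is L ⇒ W
n=33: moves to 32(W), 31(W), 29(W), 27(W); every one is W ⇒ L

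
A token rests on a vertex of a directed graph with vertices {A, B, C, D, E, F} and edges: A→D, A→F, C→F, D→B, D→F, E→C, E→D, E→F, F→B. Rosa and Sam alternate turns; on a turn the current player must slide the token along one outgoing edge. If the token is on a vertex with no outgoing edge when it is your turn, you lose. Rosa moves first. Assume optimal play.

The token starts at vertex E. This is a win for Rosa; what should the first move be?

Move to C.

Use the standard recursion: the mover loses at a terminal position; elsewhere, the mover wins exactly when some move hands the opponent an L position.
Every edge goes from a vertex to one that appears earlier in the order B, F, D, A, C, E, so processing vertices in that order labels each vertex after all of its successors.
B: no outgoing edge → L
F: reaches L-position B → W
D: reaches L-position B → W
A: only reaches D(W), F(W), all W → L
C: only reaches F(W), which is W → L
E: reaches L-position C → W
From E, the L positions reachable in one move are: C.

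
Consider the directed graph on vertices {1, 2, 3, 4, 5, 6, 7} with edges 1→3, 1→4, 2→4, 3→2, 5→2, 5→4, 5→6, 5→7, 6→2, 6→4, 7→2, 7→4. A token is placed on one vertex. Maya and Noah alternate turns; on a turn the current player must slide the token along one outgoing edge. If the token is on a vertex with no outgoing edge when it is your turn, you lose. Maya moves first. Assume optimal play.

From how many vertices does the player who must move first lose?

2

Work bottom-up. With no move the player to move loses. Otherwise the position is W if at least one move leads to an L position for the opponent, and L if every move leads to a W.
Every edge goes from a vertex to one that appears earlier in the order 4, 2, 6, 3, 1, 7, 5, so processing vertices in that order labels each vertex after all of its successors.
4: no outgoing edge → L
2: →4(L), so W
6: →4(L), so W
3: →2(W) only, which is W, so L
1: →3(L), so W
7: →4(L), so W
5: →4(L), so W
The L vertices are 3, 4; that is 2 in all.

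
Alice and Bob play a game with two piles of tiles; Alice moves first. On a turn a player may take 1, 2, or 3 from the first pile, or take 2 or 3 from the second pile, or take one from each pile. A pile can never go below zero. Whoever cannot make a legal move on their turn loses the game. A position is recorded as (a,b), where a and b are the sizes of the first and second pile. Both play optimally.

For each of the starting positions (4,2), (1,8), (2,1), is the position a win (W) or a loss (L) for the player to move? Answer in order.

Classify positions by backward induction: terminal positions (no move available) are L. From any other position, the mover wins iff some move reaches an L.
No move ever increases a pile, so every position that can arise here has a ≤ 4 and b ≤ 8; it is enough to label the cells with 0 ≤ a ≤ 4 and 0 ≤ b ≤ 8.
Every move lowers a or b (never raises either), so fill the grid row by row in increasing a, and left to right within a row: each cell's successors are then already labelled.
      b=0  b=1  b=2  b=3  b=4  b=5  b=6  b=7  b=8
a=0:    L    L    W    W    W    L    L    W    W
a=1:    W    W    W    L    L    W    W    W    L
a=2:    W    W    L    W    W    W    W    L    W
a=3:    W    W    W    W    W    W    W    W    W
a=4:    L    L    W    W    W    L    L    W    W
Cells with no legal move (terminal, hence L): (0,0), (0,1).
The remaining L cells, each justified by listing all of its moves:
(0,5): only reaches (0,3)(W), (0,2)(W), all W → L
(0,6): only reaches (0,4)(W), (0,3)(W), all W → L
(1,3): only reaches (0,3)(W), (1,1)(W), (1,0)(W), (0,2)(W), all W → L
(1,4): only reaches (0,4)(W), (1,2)(W), (1,1)(W), (0,3)(W), all W → L
(1,8): only reaches (0,8)(W), (1,6)(W), (1,5)(W), (0,7)(W), all W → L
(2,2): only reaches (1,2)(W), (0,2)(W), (2,0)(W), (1,1)(W), all W → L
(2,7): only reaches (1,7)(W), (0,7)(W), (2,5)(W), (2,4)(W), (1,6)(W), all W → L
(4,0): only reaches (3,0)(W), (2,0)(W), (1,0)(W), all W → L
(4,1): only reaches (3,1)(W), (2,1)(W), (1,1)(W), (3,0)(W), all W → L
(4,5): only reaches (3,5)(W), (2,5)(W), (1,5)(W), (4,3)(W), (4,2)(W), (3,4)(W), all W → L
(4,6): only reaches (3,6)(W), (2,6)(W), (1,6)(W), (4,4)(W), (4,3)(W), (3,5)(W), all W → L
Every other cell has at least one move into one of the L cells above, so it is W.
(4,2): the move to (2,2) reaches an L cell, so W
(1,8): one of the L cells justified above, so L
(2,1): the move to (0,1) reaches an L cell, so W

(4,2): W, (1,8): L, (2,1): W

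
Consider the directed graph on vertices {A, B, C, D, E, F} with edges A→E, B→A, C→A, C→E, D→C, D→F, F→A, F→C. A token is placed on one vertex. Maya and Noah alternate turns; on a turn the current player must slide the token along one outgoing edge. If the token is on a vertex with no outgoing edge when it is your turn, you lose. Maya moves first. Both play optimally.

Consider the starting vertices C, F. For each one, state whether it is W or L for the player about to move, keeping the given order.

C: W, F: L

Positions with no move are L. A position that does have a move is losing for the player to move precisely when every available move leads to a winning position for the opponent. Fill in the labels:
Every edge goes from a vertex to one that appears earlier in the order E, A, B, C, F, D, so processing vertices in that order labels each vertex after all of its successors.
E: no outgoing edge → L
A: W (go to E, an L position)
B: L (sole option A(W) is W)
C: W (go to E, an L position)
F: L (options C(W), A(W) are all W)
D: W (go to F, an L position)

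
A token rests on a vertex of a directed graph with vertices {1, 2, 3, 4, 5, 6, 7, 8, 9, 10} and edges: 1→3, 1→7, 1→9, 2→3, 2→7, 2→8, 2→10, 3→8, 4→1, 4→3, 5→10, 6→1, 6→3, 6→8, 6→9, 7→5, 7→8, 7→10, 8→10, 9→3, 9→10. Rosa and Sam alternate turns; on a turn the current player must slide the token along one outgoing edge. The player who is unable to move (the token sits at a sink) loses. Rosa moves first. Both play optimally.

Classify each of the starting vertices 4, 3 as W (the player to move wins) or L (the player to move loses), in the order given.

Classify positions by backward induction: terminal positions (no move available) are L. From any other position, the mover wins iff some move reaches an L.
Every edge goes from a vertex to one that appears earlier in the order 10, 5, 8, 7, 3, 2, 9, 1, 4, 6, so processing vertices in that order labels each vertex after all of its successors.
10: no outgoing edge → L
5: W (go to 10, an L position)
8: W (go to 10, an L position)
7: W (go to 10, an L position)
3: L (sole option 8(W) is W)
2: W (go to 3, an L position)
9: W (go to 3, an L position)
1: W (go to 3, an L position)
4: W (go to 3, an L position)
6: W (go to 3, an L position)

4: W, 3: L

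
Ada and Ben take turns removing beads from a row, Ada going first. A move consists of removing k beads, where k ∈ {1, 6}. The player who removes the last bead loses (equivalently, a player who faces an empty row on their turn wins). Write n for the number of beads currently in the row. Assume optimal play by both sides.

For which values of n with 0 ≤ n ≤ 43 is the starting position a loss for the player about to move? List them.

Compute win/loss labels from the base case upward. A position with no move is W. Any other position is W if it can reach an L in one move, else L.
n=0: no move; the opponent has just taken the last bead and therefore loses → W
n=1: L (sole option 0(W) is W)
n=2: W (go to 1, an L position)
n=3: L (sole option 2(W) is W)
n=4: W (go to 3, an L position)
n=5: L (sole option 4(W) is W)
n=6: W (go to 5, an L position)
n=7: W (go to 1, an L position)
n=8: L (options 7(W), 2(W) are all W)
n=9: W (go to 8, an L position)
n=10: L (options 9(W), 4(W) are all W)
n=11: W (go to 10, an L position)
n=12: L (options 11(W), 6(W) are all W)
n=13: W (go to 12, an L position)
n=14: W (go to 8, an L position)
n=15: L (options 14(W), 9(W) are all W)
n=16: W (go to 15, an L position)
n=17: L (options 16(W), 11(W) are all W)
n=18: W (go to 17, an L position)
n=19: L (options 18(W), 13(W) are all W)
n=20: W (go to 19, an L position)
n=21: W (go to 15, an L position)
n=22: L (options 21(W), 16(W) are all W)
n=23: W (go to 22, an L position)
n=24: L (options 23(W), 18(W) are all W)
n=25: W (go to 24, an L position)
n=26: L (options 25(W), 20(W) are all W)
n=27: W (go to 26, an L position)
n=28: W (go to 22, an L position)
n=29: L (options 28(W), 23(W) are all W)
n=30: W (go to 29, an L position)
n=31: L (options 30(W), 25(W) are all W)
n=32: W (go to 31, an L position)
n=33: L (options 32(W), 27(W) are all W)
n=34: W (go to 33, an L position)
n=35: W (go to 29, an L position)
n=36: L (options 35(W), 30(W) are all W)
n=37: W (go to 36, an L position)
n=38: L (options 37(W), 32(W) are all W)
n=39: W (go to 38, an L position)
n=40: L (options 39(W), 34(W) are all W)
n=41: W (go to 40, an L position)
n=42: W (go to 36, an L position)
n=43: L (options 42(W), 37(W) are all W)
Reading off the rows marked L gives the requested list; there are 19 such values of n.

1, 3, 5, 8, 10, 12, 15, 17, 19, 22, 24, 26, 29, 31, 33, 36, 38, 40, 43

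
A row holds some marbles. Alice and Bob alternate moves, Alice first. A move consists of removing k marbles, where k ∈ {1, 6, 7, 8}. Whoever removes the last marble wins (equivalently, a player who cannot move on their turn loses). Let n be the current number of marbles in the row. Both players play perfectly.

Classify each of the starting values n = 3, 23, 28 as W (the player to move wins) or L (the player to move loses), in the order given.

Build the W/L table. Terminal = L. A non-terminal position is W if it has a move to some L; otherwise it is L.
n=0: no move → L
n=1: reaches L-position 0 → W
n=2: only reaches 1(W), which is W → L
n=3: reaches L-position 2 → W
n=4: only reaches 3(W), which is W → L
n=5: reaches L-position 4 → W
n=6: reaches L-position 0 → W
n=7: reaches L-position 0 → W
n=8: reaches L-position 2 → W
n=9: reaches L-position 2 → W
n=10: reaches L-position 4 → W
n=11: reaches L-position 4 → W
n=12: reaches L-position 4 → W
n=13: only reaches 12(W), 7(W), 6(W), 5(W), all W → L
n=14: reaches L-position 13 → W
n=15: only reaches 14(W), 9(W), 8(W), 7(W), all W → L
n=16: reaches L-position 15 → W
n=17: only reaches 16(W), 11(W), 10(W), 9(W), all W → L
n=18: reaches L-position 17 → W
n=19: reaches L-position 13 → W
n=20: reaches L-position 13 → W
n=21: reaches L-position 15 → W
n=22: reaches L-position 15 → W
n=23: reaches L-position 17 → W
n=24: reaches L-position 17 → W
n=25: reaches L-position 17 → W
n=26: only reaches 25(W), 20(W), 19(W), 18(W), all W → L
n=27: reaches L-position 26 → W
n=28: only reaches 27(W), 22(W), 21(W), 20(W), all W → L

3: W, 23: W, 28: L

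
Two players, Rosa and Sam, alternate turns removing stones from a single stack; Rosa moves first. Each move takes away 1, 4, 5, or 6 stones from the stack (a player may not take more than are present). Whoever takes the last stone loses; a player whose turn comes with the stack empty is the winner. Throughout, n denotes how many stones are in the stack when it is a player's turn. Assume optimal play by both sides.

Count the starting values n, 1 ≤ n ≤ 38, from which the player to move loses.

9

Classify positions by backward induction: terminal positions (no move available) are W. From any other position, the mover wins iff some move reaches an L.
n=0: no move; the opponent has just taken the last stone and therefore loses → W
n=1: →0(W) only, which is W, so L
n=2: →1(L), so W
n=3: →2(W) only, which is W, so L
n=4: →3(L), so W
n=5: →1(L), so W
n=6: →1(L), so W
n=7: →3(L), so W
n=8: →3(L), so W
n=9: →3(L), so W
n=10: →9(W), 6(W), 5(W), 4(W) — all W, so L
n=11: →10(L), so W
n=12: →11(W), 8(W), 7(W), 6(W) — all W, so L
n=13: →12(L), so W
n=14: →10(L), so W
n=15: →10(L), so W
n=16: →12(L), so W
n=17: →12(L), so W
n=18: →12(L), so W
n=19: →18(W), 15(W), 14(W), 13(W) — all W, so L
n=20: →19(L), so W
n=21: →20(W), 17(W), 16(W), 15(W) — all W, so L
n=22: →21(L), so W
n=23: →19(L), so W
n=24: →19(L), so W
n=25: →21(L), so W
n=26: →21(L), so W
n=27: →21(L), so W
n=28: →27(W), 24(W), 23(W), 22(W) — all W, so L
n=29: →28(L), so W
n=30: →29(W), 26(W), 25(W), 24(W) — all W, so L
n=31: →30(L), so W
n=32: →28(L), so W
n=33: →28(L), so W
n=34: →30(L), so W
n=35: →30(L), so W
n=36: →30(L), so W
n=37: →36(W), 33(W), 32(W), 31(W) — all W, so L
n=38: →37(L), so W
L entries with 1 ≤ n ≤ 38 (the range starts at n=1): n = 1, 3, 10, 12, 19, 21, 28, 30, 37; that makes 9.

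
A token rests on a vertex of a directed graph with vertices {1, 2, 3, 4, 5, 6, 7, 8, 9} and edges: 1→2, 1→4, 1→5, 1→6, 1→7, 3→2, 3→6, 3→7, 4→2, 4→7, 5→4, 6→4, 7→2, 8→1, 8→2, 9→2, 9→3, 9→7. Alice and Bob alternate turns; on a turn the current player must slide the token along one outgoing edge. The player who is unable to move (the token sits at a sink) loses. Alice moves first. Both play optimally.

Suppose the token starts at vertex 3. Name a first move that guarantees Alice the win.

Work bottom-up. With no move the player to move loses. Otherwise the position is W if at least one move leads to an L position for the opponent, and L if every move leads to a W.
Every edge goes from a vertex to one that appears earlier in the order 2, 7, 4, 6, 5, 1, 3, 9, 8, so processing vertices in that order labels each vertex after all of its successors.
2: no outgoing edge → L
7: W (go to 2, an L position)
4: W (go to 2, an L position)
6: L (sole option 4(W) is W)
5: L (sole option 4(W) is W)
1: W (go to 5, an L position)
3: W (go to 6, an L position)
9: W (go to 2, an L position)
8: W (go to 2, an L position)
From 3, the L positions reachable in one move are: 6, 2. Any move reaching one of these is winning.

Move to 6.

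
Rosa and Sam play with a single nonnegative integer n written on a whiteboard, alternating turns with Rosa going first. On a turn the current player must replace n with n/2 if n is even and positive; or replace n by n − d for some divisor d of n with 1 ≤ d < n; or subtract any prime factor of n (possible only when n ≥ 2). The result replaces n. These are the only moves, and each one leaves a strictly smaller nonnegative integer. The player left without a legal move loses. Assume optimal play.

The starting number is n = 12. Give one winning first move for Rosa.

Move to 9.

Classify positions by backward induction: terminal positions (no move available) are L. From any other position, the mover wins iff some move reaches an L.
n=0: no move → L
n=1: no move → L
n=2: reaches L-position 0 → W
n=3: reaches L-position 0 → W
n=4: only reaches 2(W), 3(W), all W → L
n=5: reaches L-position 0 → W
n=6: reaches L-position 4 → W
n=7: reaches L-position 0 → W
n=8: reaches L-position 4 → W
n=9: only reaches 6(W), 8(W), all W → L
n=10: reaches L-position 9 → W
n=11: reaches L-position 0 → W
n=12: reaches L-position 9 → W
From 12, the L positions reachable in one move are: 9.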